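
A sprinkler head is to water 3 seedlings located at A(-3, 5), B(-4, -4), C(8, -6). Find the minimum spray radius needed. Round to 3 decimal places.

7.778

Side lengths²: AB² = 82, AC² = 242, BC² = 148.
Since AC² = 242 ≥ 148 + 82 = 230, the angle opposite AC is not acute, so the smallest enclosing circle has AC as diameter.
Centre = midpoint of AC = (2.5, -0.5), r² = 242/4 = 60.5.
r = √(60.5) ≈ 7.778.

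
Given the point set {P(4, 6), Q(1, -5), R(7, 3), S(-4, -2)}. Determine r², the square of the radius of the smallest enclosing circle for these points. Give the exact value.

36.5

The minimum enclosing circle of a finite set is fixed by two of the points (as a diameter) or three (as a circumcircle).
The farthest pair is R–S with squared distance 146. The circle on this segment as diameter has centre (1.5, 0.5) and r² = 146/4 = 36.5.
Check P: distance² to centre = 36.5 ≤ 36.5, so it lies inside.
All remaining points lie in this disk, and no smaller disk contains both endpoints, so this is the minimum enclosing circle.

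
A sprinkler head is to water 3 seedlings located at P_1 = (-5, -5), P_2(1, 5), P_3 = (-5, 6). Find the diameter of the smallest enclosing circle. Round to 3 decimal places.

Side lengths²: P_1P_2² = 136, P_1P_3² = 121, P_2P_3² = 37.
Since P_1P_2² = 136 < 121 + 37 = 158, the triangle is acute, so the smallest enclosing circle is the circumcircle.
Circumcentre = (-17/6, 0.5), r² = 629/18.
Diameter = 2r = 2√(629/18) ≈ 11.823.

11.823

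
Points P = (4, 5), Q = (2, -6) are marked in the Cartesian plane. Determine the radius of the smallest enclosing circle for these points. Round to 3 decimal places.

5.590

The smallest circle enclosing two points has them as diameter endpoints.
Centre = midpoint = (3, -0.5); r² = |PQ|²/4 = 125/4 = 31.25.
r = √(31.25) ≈ 5.590.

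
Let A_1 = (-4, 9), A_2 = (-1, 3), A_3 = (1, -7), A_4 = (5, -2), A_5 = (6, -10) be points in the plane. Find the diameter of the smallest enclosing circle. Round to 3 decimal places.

21.471

By Welzl's lemma the MEC is supported by two points (diametrically opposite) or three points (on a circumcircle).
The farthest pair is A_1–A_5 with squared distance 461. The circle on this segment as diameter has centre (1, -0.5) and r² = 461/4 = 115.25.
Check A_2: distance² to centre = 16.25 ≤ 115.25, so it lies inside.
All remaining points lie in this disk, and no smaller disk contains both endpoints, so this is the minimum enclosing circle.
Diameter = 2r = 2√(115.25) ≈ 21.471.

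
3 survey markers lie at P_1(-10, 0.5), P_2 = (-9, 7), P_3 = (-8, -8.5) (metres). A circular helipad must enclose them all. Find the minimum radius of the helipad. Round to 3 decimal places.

Side lengths²: P_1P_2² = 43.25, P_1P_3² = 85, P_2P_3² = 241.25.
Since P_2P_3² = 241.25 ≥ 85 + 43.25 = 128.25, the angle opposite P_2P_3 is not acute, so the smallest enclosing circle has P_2P_3 as diameter.
Centre = midpoint of P_2P_3 = (-8.5, -0.75), r² = 241.25/4 = 60.3125.
r = √(60.3125) ≈ 7.766.

7.766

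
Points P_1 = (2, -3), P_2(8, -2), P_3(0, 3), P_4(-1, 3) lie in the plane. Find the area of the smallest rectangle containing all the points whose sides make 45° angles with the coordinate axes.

In coordinates u = x + y, v = x − y the rectangle is axis-aligned; the map (x,y)→(u,v) scales areas by 2.
u-values: -1, 6, 3, 2; range = 6 − (-1) = 7.
v-values: 5, 10, -3, -4; range = 10 − (-4) = 14.
Area = (7 × 14) / 2 = 49.

49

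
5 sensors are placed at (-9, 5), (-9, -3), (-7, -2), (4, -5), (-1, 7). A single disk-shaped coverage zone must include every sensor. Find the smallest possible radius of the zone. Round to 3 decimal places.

A smallest enclosing disk is always determined by at most three of the input points on its boundary.
The farthest pair is (-9, 5)–(4, -5) with squared distance 269. The circle on this segment as diameter has centre (-2.5, 0) and r² = 269/4 = 67.25.
Check (-9, -3): distance² to centre = 51.25 ≤ 67.25, so it lies inside.
All remaining points lie in this disk, and no smaller disk contains both endpoints, so this is the minimum enclosing circle.
r = √(67.25) ≈ 8.201.

8.201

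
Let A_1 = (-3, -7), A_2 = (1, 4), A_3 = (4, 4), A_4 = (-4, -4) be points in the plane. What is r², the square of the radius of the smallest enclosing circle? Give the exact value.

The farthest pair is A_1–A_3 with squared distance 170. The circle on this segment as diameter has centre (0.5, -1.5) and r² = 170/4 = 42.5.
Check A_2: distance² to centre = 30.5 ≤ 42.5, so it lies inside.
All remaining points lie in this disk, and no smaller disk contains both endpoints, so this is the minimum enclosing circle.

42.5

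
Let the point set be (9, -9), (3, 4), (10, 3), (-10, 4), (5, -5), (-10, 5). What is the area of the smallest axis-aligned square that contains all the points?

The bounding box has width 20 and height 14.
An axis-aligned square enclosing the set must have side ≥ max(width, height).
So the minimum side is max(20, 14) = 20.
Area = 20² = 400.

400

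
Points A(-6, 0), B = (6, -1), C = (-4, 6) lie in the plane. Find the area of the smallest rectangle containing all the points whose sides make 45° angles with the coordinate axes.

93.5

In coordinates u = x + y, v = x − y the rectangle is axis-aligned; the map (x,y)→(u,v) scales areas by 2.
u-values: -6, 5, 2; range = 5 − (-6) = 11.
v-values: -6, 7, -10; range = 7 − (-10) = 17.
Area = (11 × 17) / 2 = 93.5.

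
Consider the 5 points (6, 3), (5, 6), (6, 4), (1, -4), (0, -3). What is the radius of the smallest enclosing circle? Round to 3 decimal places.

A smallest enclosing disk is always determined by at most three of the input points on its boundary.
The farthest pair is (5, 6)–(1, -4) with squared distance 116. The circle on this segment as diameter has centre (3, 1) and r² = 116/4 = 29.
Check (6, 3): distance² to centre = 13 ≤ 29, so it lies inside.
All remaining points lie in this disk, and no smaller disk contains both endpoints, so this is the minimum enclosing circle.
r = √29 ≈ 5.385.

5.385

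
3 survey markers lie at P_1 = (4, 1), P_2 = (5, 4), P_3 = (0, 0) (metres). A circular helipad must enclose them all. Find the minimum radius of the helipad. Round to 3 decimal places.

3.202

Side lengths²: P_1P_2² = 10, P_1P_3² = 17, P_2P_3² = 41.
Since P_2P_3² = 41 ≥ 17 + 10 = 27, the angle opposite P_2P_3 is not acute, so the smallest enclosing circle has P_2P_3 as diameter.
Centre = midpoint of P_2P_3 = (2.5, 2), r² = 41/4 = 10.25.
r = √(10.25) ≈ 3.202.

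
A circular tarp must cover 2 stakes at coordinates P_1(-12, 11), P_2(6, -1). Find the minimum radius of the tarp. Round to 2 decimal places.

10.82

The smallest circle enclosing two points has them as diameter endpoints.
Centre = midpoint = (-3, 5); r² = |P_1P_2|²/4 = 468/4 = 117.
r = √117 ≈ 10.82.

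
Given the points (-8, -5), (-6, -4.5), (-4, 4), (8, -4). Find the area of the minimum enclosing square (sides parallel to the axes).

256

The bounding box has width 16 and height 9.
An axis-aligned square enclosing the set must have side ≥ max(width, height).
So the minimum side is max(16, 9) = 16.
Area = 16² = 256.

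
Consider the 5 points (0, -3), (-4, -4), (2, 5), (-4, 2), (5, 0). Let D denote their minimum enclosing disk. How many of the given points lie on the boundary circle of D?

3

The minimum enclosing circle of a finite set is fixed by two of the points (as a diameter) or three (as a circumcircle).
The minimum enclosing circle is determined by three boundary points: (-4, -4), (2, 5), (5, 0).
Their circumcentre is (-17/38, 5/38) with r² = 21437/722.
The farthest remaining point (-4, 2) is at distance² 11633/722 ≤ 21437/722.
The points at distance exactly r from the centre are (-4, -4), (2, 5), (5, 0) — 3 points.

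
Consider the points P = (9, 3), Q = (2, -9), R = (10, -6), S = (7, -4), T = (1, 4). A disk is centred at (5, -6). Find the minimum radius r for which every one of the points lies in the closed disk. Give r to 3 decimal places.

10.770

The required radius is the distance from (5, -6) to the farthest point.
Squared distances: 97, 18, 25, 8, 116.
Maximum is 116, attained at T.
r = √116 ≈ 10.770.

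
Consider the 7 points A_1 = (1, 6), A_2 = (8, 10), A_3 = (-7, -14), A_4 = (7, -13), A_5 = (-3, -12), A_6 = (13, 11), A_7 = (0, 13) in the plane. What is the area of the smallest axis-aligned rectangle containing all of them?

540

x ranges over [-7, 13], width 20.
y ranges over [-14, 13], height 27.
Area = 20 × 27 = 540.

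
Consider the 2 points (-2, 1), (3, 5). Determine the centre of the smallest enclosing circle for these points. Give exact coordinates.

The smallest circle enclosing two points has them as diameter endpoints.
Centre = midpoint = (0.5, 3); r² = |(-2, 1)−(3, 5)|²/4 = 41/4 = 10.25.
Centre = (0.5, 3).

(0.5, 3)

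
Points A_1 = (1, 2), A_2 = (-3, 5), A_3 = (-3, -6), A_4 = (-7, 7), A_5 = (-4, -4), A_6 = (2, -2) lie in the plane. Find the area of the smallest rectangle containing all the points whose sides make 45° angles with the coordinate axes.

In coordinates u = x + y, v = x − y the rectangle is axis-aligned; the map (x,y)→(u,v) scales areas by 2.
u-values: 3, 2, -9, 0, -8, 0; range = 3 − (-9) = 12.
v-values: -1, -8, 3, -14, 0, 4; range = 4 − (-14) = 18.
Area = (12 × 18) / 2 = 108.

108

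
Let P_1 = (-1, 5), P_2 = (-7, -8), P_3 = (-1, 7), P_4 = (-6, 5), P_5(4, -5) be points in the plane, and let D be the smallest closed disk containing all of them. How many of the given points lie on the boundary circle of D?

The minimum enclosing circle is determined by three boundary points: P_2, P_3, P_5.
Their circumcentre is (-297/98, -87/98) with r² = 318565/4802.
The farthest remaining point P_4 is at distance² 208805/4802 ≤ 318565/4802.
The points at distance exactly r from the centre are P_2, P_3, P_5 — 3 points.

3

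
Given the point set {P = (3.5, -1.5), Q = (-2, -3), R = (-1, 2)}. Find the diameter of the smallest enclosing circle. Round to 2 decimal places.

Side lengths²: PQ² = 32.5, PR² = 32.5, QR² = 26.
Since PR² = 32.5 < 32.5 + 26 = 58.5, the triangle is acute, so the smallest enclosing circle is the circumcircle.
Circumcentre = (0.375, -0.875), r² = 10.15625.
Diameter = 2r = 2√(10.15625) ≈ 6.37.

6.37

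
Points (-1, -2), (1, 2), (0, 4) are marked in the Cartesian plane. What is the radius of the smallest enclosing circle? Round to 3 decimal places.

Call the three points A, B, C in the order given.
Side lengths²: AB² = 20, AC² = 37, BC² = 5.
Since AC² = 37 ≥ 20 + 5 = 25, the angle opposite AC is not acute, so the smallest enclosing circle has AC as diameter.
Centre = midpoint of AC = (-0.5, 1), r² = 37/4 = 9.25.
r = √(9.25) ≈ 3.041.

3.041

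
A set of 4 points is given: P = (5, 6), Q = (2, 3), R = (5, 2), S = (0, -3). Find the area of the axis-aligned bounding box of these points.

45

x ranges over [0, 5], width 5.
y ranges over [-3, 6], height 9.
Area = 5 × 9 = 45.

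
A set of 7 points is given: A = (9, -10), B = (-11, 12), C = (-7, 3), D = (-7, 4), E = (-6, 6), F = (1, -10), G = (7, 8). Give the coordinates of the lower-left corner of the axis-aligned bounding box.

x-range [-11, 9], y-range [-10, 12].
The lower-left corner is (-11, -10).

(-11, -10)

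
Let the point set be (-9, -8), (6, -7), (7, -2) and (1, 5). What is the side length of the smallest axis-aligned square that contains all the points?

The bounding box has width 16 and height 13.
An axis-aligned square enclosing the set must have side ≥ max(width, height).
So the minimum side is max(16, 13) = 16.

16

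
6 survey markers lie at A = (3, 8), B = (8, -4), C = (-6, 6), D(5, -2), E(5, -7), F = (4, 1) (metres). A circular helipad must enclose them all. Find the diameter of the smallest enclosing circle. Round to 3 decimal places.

A smallest enclosing disk is always determined by at most three of the input points on its boundary.
The minimum enclosing circle is determined by three boundary points: B, C, E.
Their circumcentre is (7/12, 5/12) with r² = 5365/72.
The farthest remaining point A is at distance² 4561/72 ≤ 5365/72.
Diameter = 2r = 2√(5365/72) ≈ 17.264.

17.264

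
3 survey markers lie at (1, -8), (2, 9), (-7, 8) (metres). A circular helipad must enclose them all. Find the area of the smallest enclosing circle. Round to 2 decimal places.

Call the three points A, B, C in the order given.
Side lengths²: AB² = 290, AC² = 320, BC² = 82.
Since AC² = 320 < 290 + 82 = 372, the triangle is acute, so the smallest enclosing circle is the circumcircle.
Circumcentre = (-31/19, 13/19), r² = 29725/361.
Area = π·r² = π·29725/361 ≈ 258.68.

258.68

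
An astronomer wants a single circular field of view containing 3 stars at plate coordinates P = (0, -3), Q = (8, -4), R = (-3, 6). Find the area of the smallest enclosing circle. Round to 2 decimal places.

Side lengths²: PQ² = 65, PR² = 90, QR² = 221.
Since QR² = 221 ≥ 90 + 65 = 155, the angle opposite QR is not acute, so the smallest enclosing circle has QR as diameter.
Centre = midpoint of QR = (2.5, 1), r² = 221/4 = 55.25.
Area = π·r² = π·55.25 ≈ 173.57.

173.57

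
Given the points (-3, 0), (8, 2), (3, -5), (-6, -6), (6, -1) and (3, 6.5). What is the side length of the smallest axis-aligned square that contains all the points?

The bounding box has width 14 and height 12.5.
An axis-aligned square enclosing the set must have side ≥ max(width, height).
So the minimum side is max(14, 12.5) = 14.

14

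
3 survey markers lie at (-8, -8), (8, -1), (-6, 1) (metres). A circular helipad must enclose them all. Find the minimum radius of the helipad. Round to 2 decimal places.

8.73

Call the three points A, B, C in the order given.
Side lengths²: AB² = 305, AC² = 85, BC² = 200.
Since AB² = 305 ≥ 200 + 85 = 285, the angle opposite AB is not acute, so the smallest enclosing circle has AB as diameter.
Centre = midpoint of AB = (0, -4.5), r² = 305/4 = 76.25.
r = √(76.25) ≈ 8.73.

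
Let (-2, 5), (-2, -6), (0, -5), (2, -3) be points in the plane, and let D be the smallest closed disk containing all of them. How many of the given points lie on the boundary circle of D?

A smallest enclosing disk is always determined by at most three of the input points on its boundary.
The farthest pair is (-2, 5)–(-2, -6) with squared distance 121. The circle on this segment as diameter has centre (-2, -0.5) and r² = 121/4 = 30.25.
Check (0, -5): distance² to centre = 24.25 ≤ 30.25, so it lies inside.
All remaining points lie in this disk, and no smaller disk contains both endpoints, so this is the minimum enclosing circle.
The points at distance exactly r from the centre are (-2, 5), (-2, -6) — 2 points.

2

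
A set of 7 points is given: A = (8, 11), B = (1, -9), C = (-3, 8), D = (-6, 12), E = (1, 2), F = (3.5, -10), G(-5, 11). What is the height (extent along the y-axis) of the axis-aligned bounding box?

max y = 12, min y = -10, so height = 22.

22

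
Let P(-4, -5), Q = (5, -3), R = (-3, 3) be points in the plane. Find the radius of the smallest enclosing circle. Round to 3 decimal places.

5.309

Side lengths²: PQ² = 85, PR² = 65, QR² = 100.
Since QR² = 100 < 85 + 65 = 150, the triangle is acute, so the smallest enclosing circle is the circumcircle.
Circumcentre = (-1/14, -10/7), r² = 5525/196.
r = √(5525/196) ≈ 5.309.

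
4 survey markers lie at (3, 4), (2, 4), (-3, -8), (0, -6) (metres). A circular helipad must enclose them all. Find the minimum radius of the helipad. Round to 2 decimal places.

By Welzl's lemma the MEC is supported by two points (diametrically opposite) or three points (on a circumcircle).
The farthest pair is (3, 4)–(-3, -8) with squared distance 180. The circle on this segment as diameter has centre (0, -2) and r² = 180/4 = 45.
Check (2, 4): distance² to centre = 40 ≤ 45, so it lies inside.
All remaining points lie in this disk, and no smaller disk contains both endpoints, so this is the minimum enclosing circle.
r = √45 ≈ 6.71.

6.71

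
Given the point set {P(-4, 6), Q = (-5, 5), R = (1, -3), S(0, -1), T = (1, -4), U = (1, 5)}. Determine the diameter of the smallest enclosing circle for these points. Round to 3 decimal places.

A smallest enclosing disk is always determined by at most three of the input points on its boundary.
The farthest pair is P–T with squared distance 125. The circle on this segment as diameter has centre (-1.5, 1) and r² = 125/4 = 31.25.
Check Q: distance² to centre = 28.25 ≤ 31.25, so it lies inside.
All remaining points lie in this disk, and no smaller disk contains both endpoints, so this is the minimum enclosing circle.
Diameter = 2r = 2√(31.25) ≈ 11.180.

11.180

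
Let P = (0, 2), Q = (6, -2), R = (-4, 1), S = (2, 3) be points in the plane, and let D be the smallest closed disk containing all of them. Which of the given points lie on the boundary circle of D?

Q, R

By Welzl's lemma the MEC is supported by two points (diametrically opposite) or three points (on a circumcircle).
The farthest pair is Q–R with squared distance 109. The circle on this segment as diameter has centre (1, -0.5) and r² = 109/4 = 27.25.
Check P: distance² to centre = 7.25 ≤ 27.25, so it lies inside.
All remaining points lie in this disk, and no smaller disk contains both endpoints, so this is the minimum enclosing circle.
The points at distance exactly r from the centre are Q, R — 2 points.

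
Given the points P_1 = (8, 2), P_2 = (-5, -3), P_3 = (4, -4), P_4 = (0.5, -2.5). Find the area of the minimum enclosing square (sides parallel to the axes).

169

The bounding box has width 13 and height 6.
An axis-aligned square enclosing the set must have side ≥ max(width, height).
So the minimum side is max(13, 6) = 13.
Area = 13² = 169.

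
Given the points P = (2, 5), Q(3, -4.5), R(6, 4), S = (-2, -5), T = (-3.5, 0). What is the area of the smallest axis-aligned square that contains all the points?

The bounding box has width 9.5 and height 10.
An axis-aligned square enclosing the set must have side ≥ max(width, height).
So the minimum side is max(9.5, 10) = 10.
Area = 10² = 100.

100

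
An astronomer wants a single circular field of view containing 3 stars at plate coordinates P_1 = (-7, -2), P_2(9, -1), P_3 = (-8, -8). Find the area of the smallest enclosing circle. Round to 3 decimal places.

Side lengths²: P_1P_2² = 257, P_1P_3² = 37, P_2P_3² = 338.
Since P_2P_3² = 338 ≥ 257 + 37 = 294, the angle opposite P_2P_3 is not acute, so the smallest enclosing circle has P_2P_3 as diameter.
Centre = midpoint of P_2P_3 = (0.5, -4.5), r² = 338/4 = 84.5.
Area = π·r² = π·84.5 ≈ 265.465.

265.465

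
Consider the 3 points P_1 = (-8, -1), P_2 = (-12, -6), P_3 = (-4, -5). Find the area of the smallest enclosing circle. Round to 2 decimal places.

Side lengths²: P_1P_2² = 41, P_1P_3² = 32, P_2P_3² = 65.
Since P_2P_3² = 65 < 41 + 32 = 73, the triangle is acute, so the smallest enclosing circle is the circumcircle.
Circumcentre = (-145/18, -91/18), r² = 2665/162.
Area = π·r² = π·2665/162 ≈ 51.68.

51.68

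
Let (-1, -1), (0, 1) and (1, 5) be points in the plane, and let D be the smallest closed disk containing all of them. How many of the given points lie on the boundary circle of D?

2

Call the three points A, B, C in the order given.
Side lengths²: AB² = 5, AC² = 40, BC² = 17.
Since AC² = 40 ≥ 17 + 5 = 22, the angle opposite AC is not acute, so the smallest enclosing circle has AC as diameter.
Centre = midpoint of AC = (0, 2), r² = 40/4 = 10.
The points at distance exactly r from the centre are (-1, -1), (1, 5) — 2 points.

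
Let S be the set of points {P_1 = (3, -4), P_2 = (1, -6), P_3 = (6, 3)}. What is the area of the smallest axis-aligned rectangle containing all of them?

45

x ranges over [1, 6], width 5.
y ranges over [-6, 3], height 9.
Area = 5 × 9 = 45.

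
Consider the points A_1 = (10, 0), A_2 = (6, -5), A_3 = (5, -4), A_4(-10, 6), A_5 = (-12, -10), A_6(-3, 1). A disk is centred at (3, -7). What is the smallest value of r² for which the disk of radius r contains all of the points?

338

The required radius is the distance from (3, -7) to the farthest point.
Squared distances: 98, 13, 13, 338, 234, 100.
Maximum is 338, attained at A_4.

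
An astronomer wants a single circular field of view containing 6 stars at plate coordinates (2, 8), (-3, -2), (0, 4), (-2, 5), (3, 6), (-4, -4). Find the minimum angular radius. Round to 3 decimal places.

6.708

By Welzl's lemma the MEC is supported by two points (diametrically opposite) or three points (on a circumcircle).
The farthest pair is (2, 8)–(-4, -4) with squared distance 180. The circle on this segment as diameter has centre (-1, 2) and r² = 180/4 = 45.
Check (-3, -2): distance² to centre = 20 ≤ 45, so it lies inside.
All remaining points lie in this disk, and no smaller disk contains both endpoints, so this is the minimum enclosing circle.
r = √45 ≈ 6.708.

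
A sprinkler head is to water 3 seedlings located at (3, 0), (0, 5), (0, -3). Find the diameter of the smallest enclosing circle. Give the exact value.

8

Call the three points A, B, C in the order given.
Side lengths²: AB² = 34, AC² = 18, BC² = 64.
Since BC² = 64 ≥ 34 + 18 = 52, the angle opposite BC is not acute, so the smallest enclosing circle has BC as diameter.
Centre = midpoint of BC = (0, 1), r² = 64/4 = 16.
Diameter = 2r = 2√16 = 8.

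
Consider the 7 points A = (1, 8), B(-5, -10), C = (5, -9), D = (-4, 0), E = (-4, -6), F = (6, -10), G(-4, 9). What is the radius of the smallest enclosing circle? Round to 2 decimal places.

10.75

By Welzl's lemma the MEC is supported by two points (diametrically opposite) or three points (on a circumcircle).
The minimum enclosing circle is determined by three boundary points: B, F, G.
Their circumcentre is (0.5, -29/38) with r² = 83441/722.
The farthest remaining point C is at distance² 63605/722 ≤ 83441/722.
r = √(83441/722) ≈ 10.75.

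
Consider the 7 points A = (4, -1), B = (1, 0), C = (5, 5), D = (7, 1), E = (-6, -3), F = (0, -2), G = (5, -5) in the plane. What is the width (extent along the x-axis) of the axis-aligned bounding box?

13

max x = 7, min x = -6, so width = 13.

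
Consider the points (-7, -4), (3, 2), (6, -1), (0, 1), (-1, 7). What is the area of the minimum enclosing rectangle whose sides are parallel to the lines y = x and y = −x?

127.5

In coordinates u = x + y, v = x − y the rectangle is axis-aligned; the map (x,y)→(u,v) scales areas by 2.
u-values: -11, 5, 5, 1, 6; range = 6 − (-11) = 17.
v-values: -3, 1, 7, -1, -8; range = 7 − (-8) = 15.
Area = (17 × 15) / 2 = 127.5.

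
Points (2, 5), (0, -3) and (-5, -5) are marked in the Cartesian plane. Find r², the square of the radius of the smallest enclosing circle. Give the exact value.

37.25

Call the three points A, B, C in the order given.
Side lengths²: AB² = 68, AC² = 149, BC² = 29.
Since AC² = 149 ≥ 68 + 29 = 97, the angle opposite AC is not acute, so the smallest enclosing circle has AC as diameter.
Centre = midpoint of AC = (-1.5, 0), r² = 149/4 = 37.25.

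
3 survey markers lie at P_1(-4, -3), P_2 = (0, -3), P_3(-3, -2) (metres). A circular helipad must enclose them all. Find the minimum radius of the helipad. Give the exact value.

2

Side lengths²: P_1P_2² = 16, P_1P_3² = 2, P_2P_3² = 10.
Since P_1P_2² = 16 ≥ 10 + 2 = 12, the angle opposite P_1P_2 is not acute, so the smallest enclosing circle has P_1P_2 as diameter.
Centre = midpoint of P_1P_2 = (-2, -3), r² = 16/4 = 4.
r = √4 = 2.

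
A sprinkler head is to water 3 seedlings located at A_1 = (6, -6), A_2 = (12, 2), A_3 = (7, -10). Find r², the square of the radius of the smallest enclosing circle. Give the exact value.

42.25

Side lengths²: A_1A_2² = 100, A_1A_3² = 17, A_2A_3² = 169.
Since A_2A_3² = 169 ≥ 100 + 17 = 117, the angle opposite A_2A_3 is not acute, so the smallest enclosing circle has A_2A_3 as diameter.
Centre = midpoint of A_2A_3 = (9.5, -4), r² = 169/4 = 42.25.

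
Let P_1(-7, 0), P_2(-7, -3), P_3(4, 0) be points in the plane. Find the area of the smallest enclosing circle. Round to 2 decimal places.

102.10

Side lengths²: P_1P_2² = 9, P_1P_3² = 121, P_2P_3² = 130.
Since P_2P_3² = 130 ≥ 121 + 9 = 130, the angle opposite P_2P_3 is not acute, so the smallest enclosing circle has P_2P_3 as diameter.
Centre = midpoint of P_2P_3 = (-1.5, -1.5), r² = 130/4 = 32.5.
Area = π·r² = π·32.5 ≈ 102.10.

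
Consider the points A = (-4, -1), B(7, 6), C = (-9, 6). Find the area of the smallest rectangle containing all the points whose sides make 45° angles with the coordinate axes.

In coordinates u = x + y, v = x − y the rectangle is axis-aligned; the map (x,y)→(u,v) scales areas by 2.
u-values: -5, 13, -3; range = 13 − (-5) = 18.
v-values: -3, 1, -15; range = 1 − (-15) = 16.
Area = (18 × 16) / 2 = 144.

144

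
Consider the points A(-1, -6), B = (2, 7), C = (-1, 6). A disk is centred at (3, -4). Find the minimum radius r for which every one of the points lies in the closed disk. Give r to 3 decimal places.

The required radius is the distance from (3, -4) to the farthest point.
Squared distances: 20, 122, 116.
Maximum is 122, attained at B.
r = √122 ≈ 11.045.

11.045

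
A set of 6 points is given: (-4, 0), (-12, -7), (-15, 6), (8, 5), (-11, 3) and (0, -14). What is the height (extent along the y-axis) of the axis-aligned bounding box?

20

max y = 6, min y = -14, so height = 20.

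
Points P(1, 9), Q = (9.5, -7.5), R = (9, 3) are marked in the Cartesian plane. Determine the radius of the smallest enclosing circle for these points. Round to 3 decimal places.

Side lengths²: PQ² = 344.5, PR² = 100, QR² = 110.5.
Since PQ² = 344.5 ≥ 110.5 + 100 = 210.5, the angle opposite PQ is not acute, so the smallest enclosing circle has PQ as diameter.
Centre = midpoint of PQ = (5.25, 0.75), r² = 344.5/4 = 86.125.
r = √(86.125) ≈ 9.280.

9.280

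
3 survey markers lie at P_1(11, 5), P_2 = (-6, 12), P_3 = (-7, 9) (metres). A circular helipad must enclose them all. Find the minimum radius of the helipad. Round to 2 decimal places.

9.24

Side lengths²: P_1P_2² = 338, P_1P_3² = 340, P_2P_3² = 10.
Since P_1P_3² = 340 < 338 + 10 = 348, the triangle is acute, so the smallest enclosing circle is the circumcircle.
Circumcentre = (62/29, 221/29), r² = 71825/841.
r = √(71825/841) ≈ 9.24.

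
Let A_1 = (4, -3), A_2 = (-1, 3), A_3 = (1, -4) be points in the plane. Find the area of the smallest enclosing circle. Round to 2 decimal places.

Side lengths²: A_1A_2² = 61, A_1A_3² = 10, A_2A_3² = 53.
Since A_1A_2² = 61 < 53 + 10 = 63, the triangle is acute, so the smallest enclosing circle is the circumcircle.
Circumcentre = (63/46, -5/46), r² = 16165/1058.
Area = π·r² = π·16165/1058 ≈ 48.00.

48.00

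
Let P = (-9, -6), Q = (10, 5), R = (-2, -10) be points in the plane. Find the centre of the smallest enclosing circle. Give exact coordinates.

Side lengths²: PQ² = 482, PR² = 65, QR² = 369.
Since PQ² = 482 ≥ 369 + 65 = 434, the angle opposite PQ is not acute, so the smallest enclosing circle has PQ as diameter.
Centre = midpoint of PQ = (0.5, -0.5), r² = 482/4 = 120.5.
Centre = (0.5, -0.5).

(0.5, -0.5)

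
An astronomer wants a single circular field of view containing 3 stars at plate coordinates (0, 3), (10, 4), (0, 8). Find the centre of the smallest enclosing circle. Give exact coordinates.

(4.8, 5.5)

Call the three points A, B, C in the order given.
Side lengths²: AB² = 101, AC² = 25, BC² = 116.
Since BC² = 116 < 101 + 25 = 126, the triangle is acute, so the smallest enclosing circle is the circumcircle.
Circumcentre = (4.8, 5.5), r² = 29.29.
Centre = (4.8, 5.5).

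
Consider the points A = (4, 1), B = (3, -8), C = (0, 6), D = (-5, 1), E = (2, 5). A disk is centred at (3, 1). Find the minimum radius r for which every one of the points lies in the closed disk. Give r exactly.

9

The required radius is the distance from (3, 1) to the farthest point.
Squared distances: 1, 81, 34, 64, 17.
Maximum is 81, attained at B.
r = √81 = 9.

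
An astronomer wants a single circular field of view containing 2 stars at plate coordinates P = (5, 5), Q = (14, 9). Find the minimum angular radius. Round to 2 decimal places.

The smallest circle enclosing two points has them as diameter endpoints.
Centre = midpoint = (9.5, 7); r² = |PQ|²/4 = 97/4 = 24.25.
r = √(24.25) ≈ 4.92.

4.92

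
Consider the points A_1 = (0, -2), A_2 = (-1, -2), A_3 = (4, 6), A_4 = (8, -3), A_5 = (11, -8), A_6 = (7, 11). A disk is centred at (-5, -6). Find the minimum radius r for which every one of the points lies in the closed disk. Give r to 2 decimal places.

The required radius is the distance from (-5, -6) to the farthest point.
Squared distances: 41, 32, 225, 178, 260, 433.
Maximum is 433, attained at A_6.
r = √433 ≈ 20.81.

20.81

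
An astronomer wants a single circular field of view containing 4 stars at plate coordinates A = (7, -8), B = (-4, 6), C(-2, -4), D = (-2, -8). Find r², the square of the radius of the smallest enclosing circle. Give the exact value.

79.25

The minimum enclosing circle of a finite set is fixed by two of the points (as a diameter) or three (as a circumcircle).
The farthest pair is A–B with squared distance 317. The circle on this segment as diameter has centre (1.5, -1) and r² = 317/4 = 79.25.
Check C: distance² to centre = 21.25 ≤ 79.25, so it lies inside.
All remaining points lie in this disk, and no smaller disk contains both endpoints, so this is the minimum enclosing circle.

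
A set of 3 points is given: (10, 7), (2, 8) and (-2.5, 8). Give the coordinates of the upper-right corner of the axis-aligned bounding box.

(10, 8)

x-range [-2.5, 10], y-range [7, 8].
The upper-right corner is (10, 8).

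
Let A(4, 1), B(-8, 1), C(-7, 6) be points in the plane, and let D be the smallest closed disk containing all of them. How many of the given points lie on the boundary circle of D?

Side lengths²: AB² = 144, AC² = 146, BC² = 26.
Since AC² = 146 < 144 + 26 = 170, the triangle is acute, so the smallest enclosing circle is the circumcircle.
Circumcentre = (-2, 2.4), r² = 37.96.
The points at distance exactly r from the centre are A, B, C — 3 points.

3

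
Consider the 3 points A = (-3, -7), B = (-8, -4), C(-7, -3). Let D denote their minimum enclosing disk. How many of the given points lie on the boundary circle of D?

Side lengths²: AB² = 34, AC² = 32, BC² = 2.
Since AB² = 34 ≥ 32 + 2 = 34, the angle opposite AB is not acute, so the smallest enclosing circle has AB as diameter.
Centre = midpoint of AB = (-5.5, -5.5), r² = 34/4 = 8.5.
The points at distance exactly r from the centre are A, B, C — 3 points.

3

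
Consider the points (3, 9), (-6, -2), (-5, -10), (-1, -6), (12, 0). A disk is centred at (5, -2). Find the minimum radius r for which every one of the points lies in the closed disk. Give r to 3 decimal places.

The required radius is the distance from (5, -2) to the farthest point.
Squared distances: 125, 121, 164, 52, 53.
Maximum is 164, attained at (-5, -10).
r = √164 ≈ 12.806.

12.806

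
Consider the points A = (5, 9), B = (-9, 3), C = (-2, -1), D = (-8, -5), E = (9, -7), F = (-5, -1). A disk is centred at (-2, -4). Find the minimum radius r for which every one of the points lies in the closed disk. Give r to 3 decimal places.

14.765

The required radius is the distance from (-2, -4) to the farthest point.
Squared distances: 218, 98, 9, 37, 130, 18.
Maximum is 218, attained at A.
r = √218 ≈ 14.765.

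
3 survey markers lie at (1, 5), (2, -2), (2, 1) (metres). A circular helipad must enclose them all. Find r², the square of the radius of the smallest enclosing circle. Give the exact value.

Call the three points A, B, C in the order given.
Side lengths²: AB² = 50, AC² = 17, BC² = 9.
Since AB² = 50 ≥ 17 + 9 = 26, the angle opposite AB is not acute, so the smallest enclosing circle has AB as diameter.
Centre = midpoint of AB = (1.5, 1.5), r² = 50/4 = 12.5.

12.5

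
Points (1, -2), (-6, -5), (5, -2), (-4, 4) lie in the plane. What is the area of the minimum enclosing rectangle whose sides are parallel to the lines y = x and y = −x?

105

In coordinates u = x + y, v = x − y the rectangle is axis-aligned; the map (x,y)→(u,v) scales areas by 2.
u-values: -1, -11, 3, 0; range = 3 − (-11) = 14.
v-values: 3, -1, 7, -8; range = 7 − (-8) = 15.
Area = (14 × 15) / 2 = 105.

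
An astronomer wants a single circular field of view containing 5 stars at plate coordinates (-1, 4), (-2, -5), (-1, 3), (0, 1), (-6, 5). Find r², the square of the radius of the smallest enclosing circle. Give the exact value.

29

By Welzl's lemma the MEC is supported by two points (diametrically opposite) or three points (on a circumcircle).
The farthest pair is (-2, -5)–(-6, 5) with squared distance 116. The circle on this segment as diameter has centre (-4, 0) and r² = 116/4 = 29.
Check (-1, 4): distance² to centre = 25 ≤ 29, so it lies inside.
All remaining points lie in this disk, and no smaller disk contains both endpoints, so this is the minimum enclosing circle.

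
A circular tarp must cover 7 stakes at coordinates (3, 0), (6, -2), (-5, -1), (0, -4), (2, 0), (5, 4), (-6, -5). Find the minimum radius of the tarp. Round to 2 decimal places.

7.11

The farthest pair is (5, 4)–(-6, -5) with squared distance 202. The circle on this segment as diameter has centre (-0.5, -0.5) and r² = 202/4 = 50.5.
Check (3, 0): distance² to centre = 12.5 ≤ 50.5, so it lies inside.
All remaining points lie in this disk, and no smaller disk contains both endpoints, so this is the minimum enclosing circle.
r = √(50.5) ≈ 7.11.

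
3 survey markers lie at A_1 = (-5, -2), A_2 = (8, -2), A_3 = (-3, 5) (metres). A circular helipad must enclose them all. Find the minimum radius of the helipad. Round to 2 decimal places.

Side lengths²: A_1A_2² = 169, A_1A_3² = 53, A_2A_3² = 170.
Since A_2A_3² = 170 < 169 + 53 = 222, the triangle is acute, so the smallest enclosing circle is the circumcircle.
Circumcentre = (1.5, -1/14), r² = 4505/98.
r = √(4505/98) ≈ 6.78.

6.78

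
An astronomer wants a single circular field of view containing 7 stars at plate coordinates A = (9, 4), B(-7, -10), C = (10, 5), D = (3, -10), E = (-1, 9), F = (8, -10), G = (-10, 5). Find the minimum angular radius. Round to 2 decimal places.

The minimum enclosing circle of a finite set is fixed by two of the points (as a diameter) or three (as a circumcircle).
The minimum enclosing circle is determined by three boundary points: C, F, G.
Their circumcentre is (0, -1.3) with r² = 139.69.
The farthest remaining point B is at distance² 124.69 ≤ 139.69.
r = √(139.69) ≈ 11.82.

11.82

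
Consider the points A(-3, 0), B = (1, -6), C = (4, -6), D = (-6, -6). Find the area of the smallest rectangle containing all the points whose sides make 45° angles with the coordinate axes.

65

In coordinates u = x + y, v = x − y the rectangle is axis-aligned; the map (x,y)→(u,v) scales areas by 2.
u-values: -3, -5, -2, -12; range = -2 − (-12) = 10.
v-values: -3, 7, 10, 0; range = 10 − (-3) = 13.
Area = (10 × 13) / 2 = 65.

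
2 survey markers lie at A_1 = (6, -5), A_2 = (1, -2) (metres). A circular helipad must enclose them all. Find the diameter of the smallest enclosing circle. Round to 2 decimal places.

5.83

The smallest circle enclosing two points has them as diameter endpoints.
Centre = midpoint = (3.5, -3.5); r² = |A_1A_2|²/4 = 34/4 = 8.5.
Diameter = 2r = 2√(8.5) ≈ 5.83.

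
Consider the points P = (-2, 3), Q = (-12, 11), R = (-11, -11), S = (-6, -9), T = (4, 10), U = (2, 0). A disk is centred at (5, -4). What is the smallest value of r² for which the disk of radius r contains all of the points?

514

The required radius is the distance from (5, -4) to the farthest point.
Squared distances: 98, 514, 305, 146, 197, 25.
Maximum is 514, attained at Q.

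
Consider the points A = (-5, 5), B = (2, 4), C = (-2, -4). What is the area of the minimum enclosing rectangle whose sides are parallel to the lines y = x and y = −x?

72

In coordinates u = x + y, v = x − y the rectangle is axis-aligned; the map (x,y)→(u,v) scales areas by 2.
u-values: 0, 6, -6; range = 6 − (-6) = 12.
v-values: -10, -2, 2; range = 2 − (-10) = 12.
Area = (12 × 12) / 2 = 72.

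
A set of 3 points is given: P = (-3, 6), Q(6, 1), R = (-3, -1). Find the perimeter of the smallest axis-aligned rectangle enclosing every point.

Width = max x − min x = 6 − (-3) = 9.
Height = max y − min y = 6 − (-1) = 7.
Perimeter = 2(9 + 7) = 32.

32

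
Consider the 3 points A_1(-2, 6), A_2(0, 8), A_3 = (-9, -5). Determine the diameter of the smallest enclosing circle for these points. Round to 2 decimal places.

15.81

Side lengths²: A_1A_2² = 8, A_1A_3² = 170, A_2A_3² = 250.
Since A_2A_3² = 250 ≥ 170 + 8 = 178, the angle opposite A_2A_3 is not acute, so the smallest enclosing circle has A_2A_3 as diameter.
Centre = midpoint of A_2A_3 = (-4.5, 1.5), r² = 250/4 = 62.5.
Diameter = 2r = 2√(62.5) ≈ 15.81.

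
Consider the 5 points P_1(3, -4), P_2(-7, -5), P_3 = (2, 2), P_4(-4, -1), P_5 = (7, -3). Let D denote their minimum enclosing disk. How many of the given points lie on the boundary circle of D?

A smallest enclosing disk is always determined by at most three of the input points on its boundary.
The farthest pair is P_2–P_5 with squared distance 200. The circle on this segment as diameter has centre (0, -4) and r² = 200/4 = 50.
Check P_1: distance² to centre = 9 ≤ 50, so it lies inside.
All remaining points lie in this disk, and no smaller disk contains both endpoints, so this is the minimum enclosing circle.
The points at distance exactly r from the centre are P_2, P_5 — 2 points.

2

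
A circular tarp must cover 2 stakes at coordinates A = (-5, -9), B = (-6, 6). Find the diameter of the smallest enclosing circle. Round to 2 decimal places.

15.03

The smallest circle enclosing two points has them as diameter endpoints.
Centre = midpoint = (-5.5, -1.5); r² = |AB|²/4 = 226/4 = 56.5.
Diameter = 2r = 2√(56.5) ≈ 15.03.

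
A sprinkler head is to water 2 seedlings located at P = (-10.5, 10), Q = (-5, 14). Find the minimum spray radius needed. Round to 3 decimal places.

3.400

The smallest circle enclosing two points has them as diameter endpoints.
Centre = midpoint = (-7.75, 12); r² = |PQ|²/4 = 46.25/4 = 11.5625.
r = √(11.5625) ≈ 3.400.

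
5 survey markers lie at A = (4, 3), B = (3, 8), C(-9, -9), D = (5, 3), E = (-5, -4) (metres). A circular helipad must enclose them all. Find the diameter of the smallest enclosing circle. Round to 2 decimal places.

A smallest enclosing disk is always determined by at most three of the input points on its boundary.
The farthest pair is B–C with squared distance 433. The circle on this segment as diameter has centre (-3, -0.5) and r² = 433/4 = 108.25.
Check A: distance² to centre = 61.25 ≤ 108.25, so it lies inside.
All remaining points lie in this disk, and no smaller disk contains both endpoints, so this is the minimum enclosing circle.
Diameter = 2r = 2√(108.25) ≈ 20.81.

20.81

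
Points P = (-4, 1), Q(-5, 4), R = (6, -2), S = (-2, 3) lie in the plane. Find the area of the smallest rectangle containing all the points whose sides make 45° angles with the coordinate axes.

In coordinates u = x + y, v = x − y the rectangle is axis-aligned; the map (x,y)→(u,v) scales areas by 2.
u-values: -3, -1, 4, 1; range = 4 − (-3) = 7.
v-values: -5, -9, 8, -5; range = 8 − (-9) = 17.
Area = (7 × 17) / 2 = 59.5.

59.5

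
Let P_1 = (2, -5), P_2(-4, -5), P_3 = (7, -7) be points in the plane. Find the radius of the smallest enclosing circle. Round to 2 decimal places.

Side lengths²: P_1P_2² = 36, P_1P_3² = 29, P_2P_3² = 125.
Since P_2P_3² = 125 ≥ 36 + 29 = 65, the angle opposite P_2P_3 is not acute, so the smallest enclosing circle has P_2P_3 as diameter.
Centre = midpoint of P_2P_3 = (1.5, -6), r² = 125/4 = 31.25.
r = √(31.25) ≈ 5.59.

5.59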